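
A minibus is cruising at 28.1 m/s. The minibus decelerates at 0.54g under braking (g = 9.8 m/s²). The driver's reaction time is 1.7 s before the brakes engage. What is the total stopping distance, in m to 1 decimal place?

Total stopping distance ≈ 122.4 m

a = 0.54 × 9.8 = 5.292 m/s².
Reaction distance = v·t_r = 28.1000 × 1.7 = 47.770 m.
Braking distance = v²/(2a) = 28.1000² / (2 × 5.292) = 789.610 / 10.584 = 74.604 m.
Total = 47.770 + 74.604 = 122.374 m.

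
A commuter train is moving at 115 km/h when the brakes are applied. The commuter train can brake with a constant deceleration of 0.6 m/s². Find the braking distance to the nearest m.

115 km/h ÷ 3.6 = 31.9444 m/s.
Braking distance = v²/(2a) = 31.9444² / (2 × 0.600) = 1020.445 / 1.200 = 850.371 m.

Braking distance ≈ 850 m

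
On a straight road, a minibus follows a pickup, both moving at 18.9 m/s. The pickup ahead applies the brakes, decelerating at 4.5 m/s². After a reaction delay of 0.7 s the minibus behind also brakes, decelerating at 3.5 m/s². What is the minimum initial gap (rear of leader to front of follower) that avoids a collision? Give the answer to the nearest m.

Minimum gap ≈ 25 m

Leader travels v²/(2a_L) = 357.210 / 9.000 = 39.690 m before stopping.
Follower covers v·t_r = 18.9000 × 0.7 = 13.230 m while reacting, then v²/(2a_F) = 357.210 / 7.000 = 51.030 m while braking, for a total of 13.230 + 51.030 = 64.260 m.
Since a_F ≤ a_L and the follower starts braking later, the follower is never slower than the leader, so the closest approach is when both have stopped.
Minimum gap = 64.260 − 39.690 = 24.570 m.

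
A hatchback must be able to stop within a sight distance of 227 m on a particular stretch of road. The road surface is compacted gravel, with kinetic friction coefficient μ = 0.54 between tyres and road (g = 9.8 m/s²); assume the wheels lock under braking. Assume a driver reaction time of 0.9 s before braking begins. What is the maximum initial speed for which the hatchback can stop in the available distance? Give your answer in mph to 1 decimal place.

a = μg = 0.54 × 9.8 = 5.292 m/s².
Stopping distance: v·t_r + v²/(2a) = 227 with t_r = 0.9 s and a = 5.292 m/s².
So v² + 9.526 v − 2402.57 = 0.
Positive root: v = −a·t_r + √((a·t_r)² + 2a·d) = −4.763 + √(22.686 + 2402.57) = 44.4839 m/s.
44.4839 m/s ÷ 0.44704 = 99.508 mph.

Maximum speed ≈ 99.5 mph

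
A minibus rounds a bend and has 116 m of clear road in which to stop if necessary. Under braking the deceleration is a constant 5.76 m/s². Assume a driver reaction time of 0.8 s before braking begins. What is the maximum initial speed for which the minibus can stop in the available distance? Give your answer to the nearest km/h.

Stopping distance: v·t_r + v²/(2a) = 116 with t_r = 0.8 s and a = 5.760 m/s².
So v² + 9.216 v − 1336.32 = 0.
Positive root: v = −a·t_r + √((a·t_r)² + 2a·d) = −4.608 + √(21.234 + 1336.32) = 32.2370 m/s.
32.2370 m/s × 3.6 = 116.053 km/h.

Maximum speed ≈ 116 km/h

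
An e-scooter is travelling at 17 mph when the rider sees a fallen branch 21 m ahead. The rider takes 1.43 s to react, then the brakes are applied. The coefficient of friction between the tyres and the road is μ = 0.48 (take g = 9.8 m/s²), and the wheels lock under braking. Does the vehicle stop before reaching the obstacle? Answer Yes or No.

17 mph × 0.44704 = 7.5997 m/s.
a = μg = 0.48 × 9.8 = 4.704 m/s².
Reaction distance = 7.5997 × 1.43 = 10.868 m.
Braking distance = v²/(2a) = 57.755 / 9.408 = 6.139 m.
Total stopping distance = 10.868 + 6.139 = 17.007 m, vs 21 m available — it stops with 21 − 17.007 = 3.993 m to spare.

Yes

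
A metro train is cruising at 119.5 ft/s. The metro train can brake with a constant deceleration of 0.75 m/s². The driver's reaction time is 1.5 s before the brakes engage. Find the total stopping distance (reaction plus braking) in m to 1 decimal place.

Total stopping distance ≈ 939.1 m

119.5 ft/s × 0.3048 = 36.4236 m/s.
Reaction distance = v·t_r = 36.4236 × 1.5 = 54.635 m.
Braking distance = v²/(2a) = 36.4236² / (2 × 0.750) = 1326.679 / 1.500 = 884.453 m.
Total = 54.635 + 884.453 = 939.088 m.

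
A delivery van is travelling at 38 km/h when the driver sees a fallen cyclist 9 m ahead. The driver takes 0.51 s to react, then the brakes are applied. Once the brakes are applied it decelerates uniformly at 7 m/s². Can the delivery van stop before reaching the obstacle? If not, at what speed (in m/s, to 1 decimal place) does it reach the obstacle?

38 km/h ÷ 3.6 = 10.5556 m/s.
Reaction distance = 10.5556 × 0.51 = 5.383 m.
Braking distance needed to stop: v²/(2a) = 111.421 / 14.000 = 7.959 m, so total needed = 5.383 + 7.959 = 13.342 m > 9 m — it cannot stop.
Distance remaining when braking begins: 9 − 5.383 = 3.617 m.
v² = v₀² − 2a·d = 111.421 − 2 × 7.000 × 3.617 = 60.783 m²/s².
v = √60.783 = 7.796 m/s.

No — it strikes the obstacle at 7.8 m/s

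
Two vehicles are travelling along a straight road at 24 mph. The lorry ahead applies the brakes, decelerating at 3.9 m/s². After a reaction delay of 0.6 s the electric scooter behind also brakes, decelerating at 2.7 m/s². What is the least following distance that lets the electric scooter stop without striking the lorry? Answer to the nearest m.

Minimum gap ≈ 13 m

24 mph × 0.44704 = 10.7290 m/s.
Leader travels v²/(2a_L) = 115.111 / 7.800 = 14.758 m before stopping.
Follower covers v·t_r = 10.7290 × 0.6 = 6.437 m while reacting, then v²/(2a_F) = 115.111 / 5.400 = 21.317 m while braking, for a total of 6.437 + 21.317 = 27.754 m.
Since a_F ≤ a_L and the follower starts braking later, the follower is never slower than the leader, so the closest approach is when both have stopped.
Minimum gap = 27.754 − 14.758 = 12.996 m.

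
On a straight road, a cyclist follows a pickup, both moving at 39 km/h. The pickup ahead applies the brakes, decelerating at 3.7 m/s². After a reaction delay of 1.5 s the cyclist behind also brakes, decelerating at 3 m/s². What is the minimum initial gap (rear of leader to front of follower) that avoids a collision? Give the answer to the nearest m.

Minimum gap ≈ 20 m

39 km/h ÷ 3.6 = 10.8333 m/s.
Leader travels v²/(2a_L) = 117.360 / 7.400 = 15.859 m before stopping.
Follower covers v·t_r = 10.8333 × 1.5 = 16.250 m while reacting, then v²/(2a_F) = 117.360 / 6.000 = 19.560 m while braking, for a total of 16.250 + 19.560 = 35.810 m.
Since a_F ≤ a_L and the follower starts braking later, the follower is never slower than the leader, so the closest approach is when both have stopped.
Minimum gap = 35.810 − 15.859 = 19.951 m.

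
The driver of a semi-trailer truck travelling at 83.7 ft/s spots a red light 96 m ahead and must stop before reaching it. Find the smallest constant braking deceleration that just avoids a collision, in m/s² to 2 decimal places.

Required deceleration ≈ 3.39 m/s²

83.7 ft/s × 0.3048 = 25.5118 m/s.
v² = 2a·d ⇒ a = v²/(2d) = 25.5118² / (2 × 96.000) = 650.852 / 192.000 = 3.3899 m/s².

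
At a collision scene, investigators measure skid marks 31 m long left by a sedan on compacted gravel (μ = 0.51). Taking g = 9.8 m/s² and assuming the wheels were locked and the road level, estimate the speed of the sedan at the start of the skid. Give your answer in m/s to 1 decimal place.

Deceleration a = μg = 0.51 × 9.8 = 4.998 m/s².
v = √(2a·d) = √(2 × 4.998 × 31) = √309.876 = 17.6033 m/s.

Initial speed ≈ 17.6 m/s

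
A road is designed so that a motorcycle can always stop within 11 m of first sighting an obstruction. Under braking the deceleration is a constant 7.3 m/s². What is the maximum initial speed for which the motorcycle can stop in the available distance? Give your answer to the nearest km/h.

v²/(2a) = d ⇒ v = √(2 × 7.300 × 11) = √160.60 = 12.6728 m/s.
12.6728 m/s × 3.6 = 45.622 km/h.

Maximum speed ≈ 46 km/h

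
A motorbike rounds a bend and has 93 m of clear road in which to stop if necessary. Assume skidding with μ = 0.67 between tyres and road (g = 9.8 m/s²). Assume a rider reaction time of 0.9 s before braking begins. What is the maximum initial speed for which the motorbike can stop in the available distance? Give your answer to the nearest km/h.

Maximum speed ≈ 106 km/h

a = μg = 0.67 × 9.8 = 6.566 m/s².
Stopping distance: v·t_r + v²/(2a) = 93 with t_r = 0.9 s and a = 6.566 m/s².
So v² + 11.819 v − 1221.28 = 0.
Positive root: v = −a·t_r + √((a·t_r)² + 2a·d) = −5.909 + √(34.916 + 1221.28) = 29.5339 m/s.
29.5339 m/s × 3.6 = 106.322 km/h.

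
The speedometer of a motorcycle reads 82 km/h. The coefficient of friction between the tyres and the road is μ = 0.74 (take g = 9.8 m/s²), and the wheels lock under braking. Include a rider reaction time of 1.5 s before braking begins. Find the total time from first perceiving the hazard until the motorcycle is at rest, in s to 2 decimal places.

Total time ≈ 4.64 s

82 km/h ÷ 3.6 = 22.7778 m/s.
a = μg = 0.74 × 9.8 = 7.252 m/s².
Braking time = v/a = 22.7778 / 7.252 = 3.141 s.
Total = 1.5 + 3.141 = 4.641 s.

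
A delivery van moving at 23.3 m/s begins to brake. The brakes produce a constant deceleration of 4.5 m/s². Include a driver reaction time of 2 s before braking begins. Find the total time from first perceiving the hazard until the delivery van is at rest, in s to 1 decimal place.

Braking time = v/a = 23.3000 / 4.500 = 5.178 s.
Total = 2 + 5.178 = 7.178 s.

Total time ≈ 7.2 s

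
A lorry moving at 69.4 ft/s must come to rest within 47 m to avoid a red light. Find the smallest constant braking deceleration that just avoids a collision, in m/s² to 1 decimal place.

Required deceleration ≈ 4.8 m/s²

69.4 ft/s × 0.3048 = 21.1531 m/s.
v² = 2a·d ⇒ a = v²/(2d) = 21.1531² / (2 × 47.000) = 447.454 / 94.000 = 4.7601 m/s².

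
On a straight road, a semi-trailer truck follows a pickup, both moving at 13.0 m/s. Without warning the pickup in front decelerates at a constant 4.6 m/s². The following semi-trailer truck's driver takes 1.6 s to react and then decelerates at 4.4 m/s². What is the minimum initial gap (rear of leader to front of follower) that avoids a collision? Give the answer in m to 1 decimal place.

Minimum gap ≈ 21.6 m

Leader travels v²/(2a_L) = 169.000 / 9.200 = 18.370 m before stopping.
Follower covers v·t_r = 13.0000 × 1.6 = 20.800 m while reacting, then v²/(2a_F) = 169.000 / 8.800 = 19.205 m while braking, for a total of 20.800 + 19.205 = 40.005 m.
Since a_F ≤ a_L and the follower starts braking later, the follower is never slower than the leader, so the closest approach is when both have stopped.
Minimum gap = 40.005 − 18.370 = 21.635 m.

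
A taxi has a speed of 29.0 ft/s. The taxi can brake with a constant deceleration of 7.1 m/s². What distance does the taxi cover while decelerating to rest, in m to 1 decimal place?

Braking distance ≈ 5.5 m

29 ft/s × 0.3048 = 8.8392 m/s.
Braking distance = v²/(2a) = 8.8392² / (2 × 7.100) = 78.131 / 14.200 = 5.502 m.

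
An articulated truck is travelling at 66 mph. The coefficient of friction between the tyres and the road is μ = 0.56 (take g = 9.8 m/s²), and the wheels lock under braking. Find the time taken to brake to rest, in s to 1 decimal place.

Braking time ≈ 5.4 s

66 mph × 0.44704 = 29.5046 m/s.
a = μg = 0.56 × 9.8 = 5.488 m/s².
Braking time = v/a = 29.5046 / 5.488 = 5.376 s.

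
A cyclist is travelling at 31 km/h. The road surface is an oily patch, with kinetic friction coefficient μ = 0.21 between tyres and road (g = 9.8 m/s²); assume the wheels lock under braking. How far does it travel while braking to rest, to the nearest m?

Braking distance ≈ 18 m

31 km/h ÷ 3.6 = 8.6111 m/s.
a = μg = 0.21 × 9.8 = 2.058 m/s².
Braking distance = v²/(2a) = 8.6111² / (2 × 2.058) = 74.151 / 4.116 = 18.015 m.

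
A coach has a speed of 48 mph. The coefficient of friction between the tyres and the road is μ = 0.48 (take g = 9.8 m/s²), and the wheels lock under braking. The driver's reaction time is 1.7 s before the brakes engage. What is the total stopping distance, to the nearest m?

48 mph × 0.44704 = 21.4579 m/s.
a = μg = 0.48 × 9.8 = 4.704 m/s².
Reaction distance = v·t_r = 21.4579 × 1.7 = 36.478 m.
Braking distance = v²/(2a) = 21.4579² / (2 × 4.704) = 460.441 / 9.408 = 48.941 m.
Total = 36.478 + 48.941 = 85.419 m.

Total stopping distance ≈ 85 m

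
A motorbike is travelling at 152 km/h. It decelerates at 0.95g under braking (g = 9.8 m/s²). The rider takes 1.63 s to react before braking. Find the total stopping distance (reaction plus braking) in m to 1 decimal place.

152 km/h ÷ 3.6 = 42.2222 m/s.
a = 0.95 × 9.8 = 9.310 m/s².
Reaction distance = v·t_r = 42.2222 × 1.63 = 68.822 m.
Braking distance = v²/(2a) = 42.2222² / (2 × 9.310) = 1782.714 / 18.620 = 95.742 m.
Total = 68.822 + 95.742 = 164.564 m.

Total stopping distance ≈ 164.6 m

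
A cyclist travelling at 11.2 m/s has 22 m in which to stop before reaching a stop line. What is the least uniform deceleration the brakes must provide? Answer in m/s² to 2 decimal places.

Required deceleration ≈ 2.85 m/s²

v² = 2a·d ⇒ a = v²/(2d) = 11.2000² / (2 × 22.000) = 125.440 / 44.000 = 2.8509 m/s².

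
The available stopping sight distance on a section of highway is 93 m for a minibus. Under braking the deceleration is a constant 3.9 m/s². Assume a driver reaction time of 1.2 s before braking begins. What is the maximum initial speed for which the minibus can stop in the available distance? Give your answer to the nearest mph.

Stopping distance: v·t_r + v²/(2a) = 93 with t_r = 1.2 s and a = 3.900 m/s².
So v² + 9.360 v − 725.40 = 0.
Positive root: v = −a·t_r + √((a·t_r)² + 2a·d) = −4.680 + √(21.902 + 725.40) = 22.6568 m/s.
22.6568 m/s ÷ 0.44704 = 50.682 mph.

Maximum speed ≈ 51 mph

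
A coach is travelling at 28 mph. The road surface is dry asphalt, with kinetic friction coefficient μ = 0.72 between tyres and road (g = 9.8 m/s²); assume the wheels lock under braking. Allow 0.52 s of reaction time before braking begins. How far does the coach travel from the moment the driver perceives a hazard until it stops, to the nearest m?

28 mph × 0.44704 = 12.5171 m/s.
a = μg = 0.72 × 9.8 = 7.056 m/s².
Reaction distance = v·t_r = 12.5171 × 0.52 = 6.509 m.
Braking distance = v²/(2a) = 12.5171² / (2 × 7.056) = 156.678 / 14.112 = 11.102 m.
Total = 6.509 + 11.102 = 17.611 m.

Total stopping distance ≈ 18 m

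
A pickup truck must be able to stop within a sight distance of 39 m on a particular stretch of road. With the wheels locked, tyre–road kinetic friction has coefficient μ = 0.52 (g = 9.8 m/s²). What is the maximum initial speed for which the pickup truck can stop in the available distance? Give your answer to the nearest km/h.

a = μg = 0.52 × 9.8 = 5.096 m/s².
v²/(2a) = d ⇒ v = √(2 × 5.096 × 39) = √397.49 = 19.9372 m/s.
19.9372 m/s × 3.6 = 71.774 km/h.

Maximum speed ≈ 72 km/h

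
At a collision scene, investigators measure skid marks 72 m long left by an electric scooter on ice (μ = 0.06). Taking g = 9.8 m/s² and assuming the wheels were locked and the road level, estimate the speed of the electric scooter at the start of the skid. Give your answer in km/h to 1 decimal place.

Initial speed ≈ 33.1 km/h

Deceleration a = μg = 0.06 × 9.8 = 0.588 m/s².
v = √(2a·d) = √(2 × 0.588 × 72) = √84.672 = 9.2017 m/s.
= 9.2017 × 3.6 = 33.126 km/h.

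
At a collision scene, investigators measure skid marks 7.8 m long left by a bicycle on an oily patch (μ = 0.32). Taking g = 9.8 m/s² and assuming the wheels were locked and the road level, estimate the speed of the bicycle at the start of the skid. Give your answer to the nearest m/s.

Initial speed ≈ 7 m/s

Deceleration a = μg = 0.32 × 9.8 = 3.136 m/s².
v = √(2a·d) = √(2 × 3.136 × 7.8) = √48.922 = 6.9944 m/s.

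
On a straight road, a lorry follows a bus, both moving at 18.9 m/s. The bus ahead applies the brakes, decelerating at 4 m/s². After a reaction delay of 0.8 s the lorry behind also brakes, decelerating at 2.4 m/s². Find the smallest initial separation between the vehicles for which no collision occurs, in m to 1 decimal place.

Leader travels v²/(2a_L) = 357.210 / 8.000 = 44.651 m before stopping.
Follower covers v·t_r = 18.9000 × 0.8 = 15.120 m while reacting, then v²/(2a_F) = 357.210 / 4.800 = 74.419 m while braking, for a total of 15.120 + 74.419 = 89.539 m.
Since a_F ≤ a_L and the follower starts braking later, the follower is never slower than the leader, so the closest approach is when both have stopped.
Minimum gap = 89.539 − 44.651 = 44.888 m.

Minimum gap ≈ 44.9 m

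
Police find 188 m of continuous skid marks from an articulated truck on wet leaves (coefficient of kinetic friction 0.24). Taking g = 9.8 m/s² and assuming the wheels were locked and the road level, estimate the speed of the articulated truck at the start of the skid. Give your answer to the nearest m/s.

Initial speed ≈ 30 m/s

Deceleration a = μg = 0.24 × 9.8 = 2.352 m/s².
v = √(2a·d) = √(2 × 2.352 × 188) = √884.352 = 29.7381 m/s.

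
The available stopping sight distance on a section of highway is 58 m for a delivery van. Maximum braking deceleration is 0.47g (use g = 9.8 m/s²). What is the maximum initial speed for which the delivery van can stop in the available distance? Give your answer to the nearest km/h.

a = 0.47 × 9.8 = 4.606 m/s².
v²/(2a) = d ⇒ v = √(2 × 4.606 × 58) = √534.30 = 23.1149 m/s.
23.1149 m/s × 3.6 = 83.214 km/h.

Maximum speed ≈ 83 km/h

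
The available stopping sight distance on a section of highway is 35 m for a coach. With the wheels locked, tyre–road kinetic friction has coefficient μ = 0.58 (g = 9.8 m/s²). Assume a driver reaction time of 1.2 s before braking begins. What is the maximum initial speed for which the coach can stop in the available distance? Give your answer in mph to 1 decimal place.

Maximum speed ≈ 31.9 mph

a = μg = 0.58 × 9.8 = 5.684 m/s².
Stopping distance: v·t_r + v²/(2a) = 35 with t_r = 1.2 s and a = 5.684 m/s².
So v² + 13.642 v − 397.88 = 0.
Positive root: v = −a·t_r + √((a·t_r)² + 2a·d) = −6.821 + √(46.526 + 397.88) = 14.2599 m/s.
14.2599 m/s ÷ 0.44704 = 31.898 mph.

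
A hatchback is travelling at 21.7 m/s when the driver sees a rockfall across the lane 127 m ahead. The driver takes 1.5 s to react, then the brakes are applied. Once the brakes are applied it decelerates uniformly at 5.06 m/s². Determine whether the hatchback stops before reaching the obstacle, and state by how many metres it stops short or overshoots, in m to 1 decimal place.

Yes — it stops 47.9 m short of the obstacle

Reaction distance = 21.7000 × 1.5 = 32.550 m.
Braking distance = v²/(2a) = 470.890 / 10.120 = 46.531 m.
Total stopping distance = 32.550 + 46.531 = 79.081 m, vs 127 m available — it stops with 127 − 79.081 = 47.919 m to spare.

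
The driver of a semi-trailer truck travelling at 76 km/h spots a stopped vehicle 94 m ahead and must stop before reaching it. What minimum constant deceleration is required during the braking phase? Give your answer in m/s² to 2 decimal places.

Required deceleration ≈ 2.37 m/s²

76 km/h ÷ 3.6 = 21.1111 m/s.
v² = 2a·d ⇒ a = v²/(2d) = 21.1111² / (2 × 94.000) = 445.679 / 188.000 = 2.3706 m/s².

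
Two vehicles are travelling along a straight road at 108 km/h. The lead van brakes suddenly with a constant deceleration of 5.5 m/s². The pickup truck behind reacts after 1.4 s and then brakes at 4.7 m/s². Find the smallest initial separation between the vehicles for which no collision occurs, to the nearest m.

108 km/h ÷ 3.6 = 30.0000 m/s.
Leader travels v²/(2a_L) = 900.000 / 11.000 = 81.818 m before stopping.
Follower covers v·t_r = 30.0000 × 1.4 = 42.000 m while reacting, then v²/(2a_F) = 900.000 / 9.400 = 95.745 m while braking, for a total of 42.000 + 95.745 = 137.745 m.
Since a_F ≤ a_L and the follower starts braking later, the follower is never slower than the leader, so the closest approach is when both have stopped.
Minimum gap = 137.745 − 81.818 = 55.927 m.

Minimum gap ≈ 56 m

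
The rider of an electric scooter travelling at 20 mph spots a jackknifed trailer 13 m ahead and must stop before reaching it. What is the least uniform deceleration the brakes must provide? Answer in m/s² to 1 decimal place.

Required deceleration ≈ 3.1 m/s²

20 mph × 0.44704 = 8.9408 m/s.
v² = 2a·d ⇒ a = v²/(2d) = 8.9408² / (2 × 13.000) = 79.938 / 26.000 = 3.0745 m/s².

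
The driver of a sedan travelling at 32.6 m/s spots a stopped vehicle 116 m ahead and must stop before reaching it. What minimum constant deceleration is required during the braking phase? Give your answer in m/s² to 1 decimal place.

v² = 2a·d ⇒ a = v²/(2d) = 32.6000² / (2 × 116.000) = 1062.760 / 232.000 = 4.5809 m/s².

Required deceleration ≈ 4.6 m/s²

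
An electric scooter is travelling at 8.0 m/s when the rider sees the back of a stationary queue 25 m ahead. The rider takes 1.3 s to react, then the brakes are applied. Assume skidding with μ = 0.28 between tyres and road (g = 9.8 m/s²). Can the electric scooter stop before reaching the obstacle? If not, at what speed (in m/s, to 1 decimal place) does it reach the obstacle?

a = μg = 0.28 × 9.8 = 2.744 m/s².
Reaction distance = 8.0000 × 1.3 = 10.400 m.
Braking distance = v²/(2a) = 64.000 / 5.488 = 11.662 m.
Total stopping distance = 10.400 + 11.662 = 22.062 m, vs 25 m available — it stops with 25 − 22.062 = 2.938 m to spare.

Yes — it stops about 2.9 m short of the obstacle, so it never reaches it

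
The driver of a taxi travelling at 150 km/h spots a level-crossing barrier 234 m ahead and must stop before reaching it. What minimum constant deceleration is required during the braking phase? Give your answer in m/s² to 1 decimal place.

Required deceleration ≈ 3.7 m/s²

150 km/h ÷ 3.6 = 41.6667 m/s.
v² = 2a·d ⇒ a = v²/(2d) = 41.6667² / (2 × 234.000) = 1736.114 / 468.000 = 3.7096 m/s².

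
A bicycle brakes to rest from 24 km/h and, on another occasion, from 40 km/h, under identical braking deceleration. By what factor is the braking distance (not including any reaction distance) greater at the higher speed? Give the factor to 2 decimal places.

Braking distance d = v²/(2a), so with a fixed, d ∝ v².
Factor = (40/24)² = 1.6667² = 2.7779.

Factor ≈ 2.78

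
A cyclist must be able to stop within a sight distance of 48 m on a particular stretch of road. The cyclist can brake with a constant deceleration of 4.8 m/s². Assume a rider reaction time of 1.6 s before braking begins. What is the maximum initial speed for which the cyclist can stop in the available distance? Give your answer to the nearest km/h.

Maximum speed ≈ 54 km/h

Stopping distance: v·t_r + v²/(2a) = 48 with t_r = 1.6 s and a = 4.800 m/s².
So v² + 15.360 v − 460.80 = 0.
Positive root: v = −a·t_r + √((a·t_r)² + 2a·d) = −7.680 + √(58.982 + 460.80) = 15.1187 m/s.
15.1187 m/s × 3.6 = 54.427 km/h.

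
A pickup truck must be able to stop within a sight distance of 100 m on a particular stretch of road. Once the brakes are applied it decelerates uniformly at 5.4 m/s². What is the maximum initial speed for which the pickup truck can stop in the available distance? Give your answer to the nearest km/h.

v²/(2a) = d ⇒ v = √(2 × 5.400 × 100) = √1080.00 = 32.8634 m/s.
32.8634 m/s × 3.6 = 118.308 km/h.

Maximum speed ≈ 118 km/h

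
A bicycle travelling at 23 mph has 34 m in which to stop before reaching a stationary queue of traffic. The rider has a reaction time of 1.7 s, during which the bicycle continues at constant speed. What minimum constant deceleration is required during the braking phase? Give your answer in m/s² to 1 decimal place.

23 mph × 0.44704 = 10.2819 m/s.
Distance covered during reaction = 10.2819 × 1.7 = 17.479 m.
Distance available for braking: 34 − 17.479 = 16.521 m.
v² = 2a·d ⇒ a = v²/(2d) = 10.2819² / (2 × 16.521) = 105.717 / 33.042 = 3.1995 m/s².

Required deceleration ≈ 3.2 m/s²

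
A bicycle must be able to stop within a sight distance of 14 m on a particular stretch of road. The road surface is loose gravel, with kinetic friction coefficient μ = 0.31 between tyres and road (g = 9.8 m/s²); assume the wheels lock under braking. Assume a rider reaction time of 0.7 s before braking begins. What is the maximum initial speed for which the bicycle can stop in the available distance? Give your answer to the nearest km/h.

a = μg = 0.31 × 9.8 = 3.038 m/s².
Stopping distance: v·t_r + v²/(2a) = 14 with t_r = 0.7 s and a = 3.038 m/s².
So v² + 4.253 v − 85.06 = 0.
Positive root: v = −a·t_r + √((a·t_r)² + 2a·d) = −2.127 + √(4.524 + 85.06) = 7.3379 m/s.
7.3379 m/s × 3.6 = 26.416 km/h.

Maximum speed ≈ 26 km/h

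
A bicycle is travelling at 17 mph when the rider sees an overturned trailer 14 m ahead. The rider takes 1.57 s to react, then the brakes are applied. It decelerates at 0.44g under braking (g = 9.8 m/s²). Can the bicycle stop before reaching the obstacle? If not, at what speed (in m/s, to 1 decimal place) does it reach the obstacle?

No — it strikes the obstacle at 6.3 m/s

17 mph × 0.44704 = 7.5997 m/s.
a = 0.44 × 9.8 = 4.312 m/s².
Reaction distance = 7.5997 × 1.57 = 11.932 m.
Braking distance needed to stop: v²/(2a) = 57.755 / 8.624 = 6.697 m, so total needed = 11.932 + 6.697 = 18.629 m > 14 m — it cannot stop.
Distance remaining when braking begins: 14 − 11.932 = 2.068 m.
v² = v₀² − 2a·d = 57.755 − 2 × 4.312 × 2.068 = 39.921 m²/s².
v = √39.921 = 6.318 m/s.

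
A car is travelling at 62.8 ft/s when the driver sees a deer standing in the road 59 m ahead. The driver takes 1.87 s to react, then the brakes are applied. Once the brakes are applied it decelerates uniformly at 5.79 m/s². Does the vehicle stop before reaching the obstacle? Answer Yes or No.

No

62.8 ft/s × 0.3048 = 19.1414 m/s.
Reaction distance = 19.1414 × 1.87 = 35.794 m.
Braking distance = v²/(2a) = 366.393 / 11.580 = 31.640 m.
Total stopping distance = 35.794 + 31.640 = 67.434 m, vs 59 m available — it cannot stop in time and overshoots by 67.434 − 59 = 8.434 m.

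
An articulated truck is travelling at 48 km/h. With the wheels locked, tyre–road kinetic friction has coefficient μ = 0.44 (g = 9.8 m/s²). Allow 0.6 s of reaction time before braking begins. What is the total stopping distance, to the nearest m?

48 km/h ÷ 3.6 = 13.3333 m/s.
a = μg = 0.44 × 9.8 = 4.312 m/s².
Reaction distance = v·t_r = 13.3333 × 0.6 = 8.000 m.
Braking distance = v²/(2a) = 13.3333² / (2 × 4.312) = 177.777 / 8.624 = 20.614 m.
Total = 8.000 + 20.614 = 28.614 m.

Total stopping distance ≈ 29 m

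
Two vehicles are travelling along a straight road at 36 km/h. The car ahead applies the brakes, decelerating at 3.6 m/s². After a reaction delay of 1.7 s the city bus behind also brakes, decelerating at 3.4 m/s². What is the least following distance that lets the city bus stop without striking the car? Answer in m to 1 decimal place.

Minimum gap ≈ 17.8 m

36 km/h ÷ 3.6 = 10.0000 m/s.
Leader travels v²/(2a_L) = 100.000 / 7.200 = 13.889 m before stopping.
Follower covers v·t_r = 10.0000 × 1.7 = 17.000 m while reacting, then v²/(2a_F) = 100.000 / 6.800 = 14.706 m while braking, for a total of 17.000 + 14.706 = 31.706 m.
Since a_F ≤ a_L and the follower starts braking later, the follower is never slower than the leader, so the closest approach is when both have stopped.
Minimum gap = 31.706 − 13.889 = 17.817 m.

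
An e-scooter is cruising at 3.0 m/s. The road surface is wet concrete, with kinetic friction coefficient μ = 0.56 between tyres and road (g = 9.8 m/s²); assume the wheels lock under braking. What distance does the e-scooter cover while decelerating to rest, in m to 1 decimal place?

a = μg = 0.56 × 9.8 = 5.488 m/s².
Braking distance = v²/(2a) = 3.0000² / (2 × 5.488) = 9.000 / 10.976 = 0.820 m.

Braking distance ≈ 0.8 m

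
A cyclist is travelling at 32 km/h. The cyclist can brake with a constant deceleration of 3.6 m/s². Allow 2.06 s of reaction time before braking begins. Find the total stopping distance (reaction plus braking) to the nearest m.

Total stopping distance ≈ 29 m

32 km/h ÷ 3.6 = 8.8889 m/s.
Reaction distance = v·t_r = 8.8889 × 2.06 = 18.311 m.
Braking distance = v²/(2a) = 8.8889² / (2 × 3.600) = 79.013 / 7.200 = 10.974 m.
Total = 18.311 + 10.974 = 29.285 m.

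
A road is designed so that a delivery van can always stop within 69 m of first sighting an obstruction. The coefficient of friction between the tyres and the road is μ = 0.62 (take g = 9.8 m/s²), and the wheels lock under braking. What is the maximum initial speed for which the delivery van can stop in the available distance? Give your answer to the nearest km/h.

a = μg = 0.62 × 9.8 = 6.076 m/s².
v²/(2a) = d ⇒ v = √(2 × 6.076 × 69) = √838.49 = 28.9567 m/s.
28.9567 m/s × 3.6 = 104.244 km/h.

Maximum speed ≈ 104 km/h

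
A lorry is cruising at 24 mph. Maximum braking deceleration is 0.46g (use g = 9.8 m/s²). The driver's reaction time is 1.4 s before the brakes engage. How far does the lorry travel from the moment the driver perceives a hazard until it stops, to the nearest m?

Total stopping distance ≈ 28 m

24 mph × 0.44704 = 10.7290 m/s.
a = 0.46 × 9.8 = 4.508 m/s².
Reaction distance = v·t_r = 10.7290 × 1.4 = 15.021 m.
Braking distance = v²/(2a) = 10.7290² / (2 × 4.508) = 115.111 / 9.016 = 12.767 m.
Total = 15.021 + 12.767 = 27.788 m.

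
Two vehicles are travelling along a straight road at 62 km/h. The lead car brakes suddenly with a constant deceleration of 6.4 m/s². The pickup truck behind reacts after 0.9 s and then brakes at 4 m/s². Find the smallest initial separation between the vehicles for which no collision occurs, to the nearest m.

Minimum gap ≈ 29 m

62 km/h ÷ 3.6 = 17.2222 m/s.
Leader travels v²/(2a_L) = 296.604 / 12.800 = 23.172 m before stopping.
Follower covers v·t_r = 17.2222 × 0.9 = 15.500 m while reacting, then v²/(2a_F) = 296.604 / 8.000 = 37.075 m while braking, for a total of 15.500 + 37.075 = 52.575 m.
Since a_F ≤ a_L and the follower starts braking later, the follower is never slower than the leader, so the closest approach is when both have stopped.
Minimum gap = 52.575 − 23.172 = 29.403 m.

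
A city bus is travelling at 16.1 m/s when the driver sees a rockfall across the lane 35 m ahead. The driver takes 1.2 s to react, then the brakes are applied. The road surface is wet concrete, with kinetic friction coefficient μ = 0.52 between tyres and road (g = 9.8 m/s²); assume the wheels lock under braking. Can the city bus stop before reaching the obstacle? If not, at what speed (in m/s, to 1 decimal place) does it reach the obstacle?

a = μg = 0.52 × 9.8 = 5.096 m/s².
Reaction distance = 16.1000 × 1.2 = 19.320 m.
Braking distance needed to stop: v²/(2a) = 259.210 / 10.192 = 25.433 m, so total needed = 19.320 + 25.433 = 44.753 m > 35 m — it cannot stop.
Distance remaining when braking begins: 35 − 19.320 = 15.680 m.
v² = v₀² − 2a·d = 259.210 − 2 × 5.096 × 15.680 = 99.399 m²/s².
v = √99.399 = 9.970 m/s.

No — it strikes the obstacle at 10.0 m/s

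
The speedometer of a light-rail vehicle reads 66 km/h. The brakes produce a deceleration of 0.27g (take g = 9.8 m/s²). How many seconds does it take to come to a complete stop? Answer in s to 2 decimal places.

Braking time ≈ 6.93 s

66 km/h ÷ 3.6 = 18.3333 m/s.
a = 0.27 × 9.8 = 2.646 m/s².
Braking time = v/a = 18.3333 / 2.646 = 6.929 s.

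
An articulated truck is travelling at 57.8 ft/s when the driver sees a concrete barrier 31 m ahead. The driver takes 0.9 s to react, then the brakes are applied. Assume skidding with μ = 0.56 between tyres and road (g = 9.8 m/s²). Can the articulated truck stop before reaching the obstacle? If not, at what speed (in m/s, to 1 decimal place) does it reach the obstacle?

57.8 ft/s × 0.3048 = 17.6174 m/s.
a = μg = 0.56 × 9.8 = 5.488 m/s².
Reaction distance = 17.6174 × 0.9 = 15.856 m.
Braking distance needed to stop: v²/(2a) = 310.373 / 10.976 = 28.277 m, so total needed = 15.856 + 28.277 = 44.133 m > 31 m — it cannot stop.
Distance remaining when braking begins: 31 − 15.856 = 15.144 m.
v² = v₀² − 2a·d = 310.373 − 2 × 5.488 × 15.144 = 144.152 m²/s².
v = √144.152 = 12.006 m/s.

No — it strikes the obstacle at 12.0 m/s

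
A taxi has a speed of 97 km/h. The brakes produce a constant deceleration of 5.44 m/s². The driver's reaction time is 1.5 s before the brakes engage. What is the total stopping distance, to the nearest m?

Total stopping distance ≈ 107 m

97 km/h ÷ 3.6 = 26.9444 m/s.
Reaction distance = v·t_r = 26.9444 × 1.5 = 40.417 m.
Braking distance = v²/(2a) = 26.9444² / (2 × 5.440) = 726.001 / 10.880 = 66.728 m.
Total = 40.417 + 66.728 = 107.145 m.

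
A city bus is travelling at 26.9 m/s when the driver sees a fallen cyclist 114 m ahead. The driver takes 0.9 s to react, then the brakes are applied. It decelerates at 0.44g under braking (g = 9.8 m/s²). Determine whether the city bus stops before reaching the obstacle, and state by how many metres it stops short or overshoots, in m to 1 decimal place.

Yes — it stops 5.9 m short of the obstacle

a = 0.44 × 9.8 = 4.312 m/s².
Reaction distance = 26.9000 × 0.9 = 24.210 m.
Braking distance = v²/(2a) = 723.610 / 8.624 = 83.907 m.
Total stopping distance = 24.210 + 83.907 = 108.117 m, vs 114 m available — it stops with 114 − 108.117 = 5.883 m to spare.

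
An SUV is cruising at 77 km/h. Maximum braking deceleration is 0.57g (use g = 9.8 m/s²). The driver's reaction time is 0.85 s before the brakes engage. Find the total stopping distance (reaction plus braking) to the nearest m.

Total stopping distance ≈ 59 m

77 km/h ÷ 3.6 = 21.3889 m/s.
a = 0.57 × 9.8 = 5.586 m/s².
Reaction distance = v·t_r = 21.3889 × 0.85 = 18.181 m.
Braking distance = v²/(2a) = 21.3889² / (2 × 5.586) = 457.485 / 11.172 = 40.949 m.
Total = 18.181 + 40.949 = 59.130 m.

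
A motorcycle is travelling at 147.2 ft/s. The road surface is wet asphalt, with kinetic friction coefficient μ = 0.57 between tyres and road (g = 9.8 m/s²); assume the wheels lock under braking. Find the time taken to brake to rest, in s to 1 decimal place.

Braking time ≈ 8.0 s

147.2 ft/s × 0.3048 = 44.8666 m/s.
a = μg = 0.57 × 9.8 = 5.586 m/s².
Braking time = v/a = 44.8666 / 5.586 = 8.032 s.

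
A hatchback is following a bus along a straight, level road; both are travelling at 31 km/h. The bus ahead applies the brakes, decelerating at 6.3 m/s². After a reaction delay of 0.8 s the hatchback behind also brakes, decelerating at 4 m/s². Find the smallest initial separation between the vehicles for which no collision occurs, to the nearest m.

Minimum gap ≈ 10 m

31 km/h ÷ 3.6 = 8.6111 m/s.
Leader travels v²/(2a_L) = 74.151 / 12.600 = 5.885 m before stopping.
Follower covers v·t_r = 8.6111 × 0.8 = 6.889 m while reacting, then v²/(2a_F) = 74.151 / 8.000 = 9.269 m while braking, for a total of 6.889 + 9.269 = 16.158 m.
Since a_F ≤ a_L and the follower starts braking later, the follower is never slower than the leader, so the closest approach is when both have stopped.
Minimum gap = 16.158 − 5.885 = 10.273 m.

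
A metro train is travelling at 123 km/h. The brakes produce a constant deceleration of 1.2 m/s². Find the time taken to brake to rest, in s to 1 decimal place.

123 km/h ÷ 3.6 = 34.1667 m/s.
Braking time = v/a = 34.1667 / 1.200 = 28.472 s.

Braking time ≈ 28.5 s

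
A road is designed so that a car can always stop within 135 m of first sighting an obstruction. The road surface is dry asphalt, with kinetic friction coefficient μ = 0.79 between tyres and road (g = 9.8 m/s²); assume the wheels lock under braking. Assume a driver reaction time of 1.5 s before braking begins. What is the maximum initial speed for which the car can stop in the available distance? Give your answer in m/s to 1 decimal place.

a = μg = 0.79 × 9.8 = 7.742 m/s².
Stopping distance: v·t_r + v²/(2a) = 135 with t_r = 1.5 s and a = 7.742 m/s².
So v² + 23.226 v − 2090.34 = 0.
Positive root: v = −a·t_r + √((a·t_r)² + 2a·d) = −11.613 + √(134.862 + 2090.34) = 35.5590 m/s.

Maximum speed ≈ 35.6 m/s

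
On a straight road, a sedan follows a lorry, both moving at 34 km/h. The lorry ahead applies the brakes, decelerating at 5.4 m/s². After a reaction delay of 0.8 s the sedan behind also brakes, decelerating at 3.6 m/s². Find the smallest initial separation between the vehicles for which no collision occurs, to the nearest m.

Minimum gap ≈ 12 m

34 km/h ÷ 3.6 = 9.4444 m/s.
Leader travels v²/(2a_L) = 89.197 / 10.800 = 8.259 m before stopping.
Follower covers v·t_r = 9.4444 × 0.8 = 7.556 m while reacting, then v²/(2a_F) = 89.197 / 7.200 = 12.388 m while braking, for a total of 7.556 + 12.388 = 19.944 m.
Since a_F ≤ a_L and the follower starts braking later, the follower is never slower than the leader, so the closest approach is when both have stopped.
Minimum gap = 19.944 − 8.259 = 11.685 m.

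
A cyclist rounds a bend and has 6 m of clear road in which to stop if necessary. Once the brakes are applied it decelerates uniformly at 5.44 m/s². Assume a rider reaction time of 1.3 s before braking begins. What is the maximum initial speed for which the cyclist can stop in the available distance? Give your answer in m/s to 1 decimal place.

Maximum speed ≈ 3.7 m/s

Stopping distance: v·t_r + v²/(2a) = 6 with t_r = 1.3 s and a = 5.440 m/s².
So v² + 14.144 v − 65.28 = 0.
Positive root: v = −a·t_r + √((a·t_r)² + 2a·d) = −7.072 + √(50.013 + 65.28) = 3.6655 m/s.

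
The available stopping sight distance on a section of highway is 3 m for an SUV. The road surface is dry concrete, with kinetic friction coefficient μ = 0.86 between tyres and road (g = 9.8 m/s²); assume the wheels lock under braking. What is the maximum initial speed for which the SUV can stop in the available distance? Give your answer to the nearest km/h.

Maximum speed ≈ 26 km/h

a = μg = 0.86 × 9.8 = 8.428 m/s².
v²/(2a) = d ⇒ v = √(2 × 8.428 × 3) = √50.57 = 7.1113 m/s.
7.1113 m/s × 3.6 = 25.601 km/h.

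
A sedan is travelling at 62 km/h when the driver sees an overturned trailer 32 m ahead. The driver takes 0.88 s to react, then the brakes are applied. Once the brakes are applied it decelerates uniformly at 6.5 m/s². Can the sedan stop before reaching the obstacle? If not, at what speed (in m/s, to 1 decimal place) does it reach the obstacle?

62 km/h ÷ 3.6 = 17.2222 m/s.
Reaction distance = 17.2222 × 0.88 = 15.156 m.
Braking distance needed to stop: v²/(2a) = 296.604 / 13.000 = 22.816 m, so total needed = 15.156 + 22.816 = 37.972 m > 32 m — it cannot stop.
Distance remaining when braking begins: 32 − 15.156 = 16.844 m.
v² = v₀² − 2a·d = 296.604 − 2 × 6.500 × 16.844 = 77.632 m²/s².
v = √77.632 = 8.811 m/s.

No — it strikes the obstacle at 8.8 m/s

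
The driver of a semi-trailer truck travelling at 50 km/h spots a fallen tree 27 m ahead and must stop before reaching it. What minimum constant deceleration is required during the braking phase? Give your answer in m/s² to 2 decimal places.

50 km/h ÷ 3.6 = 13.8889 m/s.
v² = 2a·d ⇒ a = v²/(2d) = 13.8889² / (2 × 27.000) = 192.902 / 54.000 = 3.5723 m/s².

Required deceleration ≈ 3.57 m/s²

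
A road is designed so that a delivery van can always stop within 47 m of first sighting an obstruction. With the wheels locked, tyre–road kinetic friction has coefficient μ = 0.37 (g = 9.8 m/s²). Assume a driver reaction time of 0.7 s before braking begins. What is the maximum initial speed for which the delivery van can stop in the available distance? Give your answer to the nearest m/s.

a = μg = 0.37 × 9.8 = 3.626 m/s².
Stopping distance: v·t_r + v²/(2a) = 47 with t_r = 0.7 s and a = 3.626 m/s².
So v² + 5.076 v − 340.84 = 0.
Positive root: v = −a·t_r + √((a·t_r)² + 2a·d) = −2.538 + √(6.441 + 340.84) = 16.0975 m/s.

Maximum speed ≈ 16 m/s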